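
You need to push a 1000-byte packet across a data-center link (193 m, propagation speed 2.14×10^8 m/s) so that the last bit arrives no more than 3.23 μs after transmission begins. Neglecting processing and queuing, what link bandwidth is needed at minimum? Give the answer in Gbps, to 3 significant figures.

L = 8000 bits.
Propagation delay = 193 / 214000000 = 0.901869 μs.
Transmission budget = 3.23 − 0.901869 = 2.32813 μs.
R ≥ L / t_tx = 8000 bits / 2.32813e-06 s = 3.44 Gbps.

3.44 Gbps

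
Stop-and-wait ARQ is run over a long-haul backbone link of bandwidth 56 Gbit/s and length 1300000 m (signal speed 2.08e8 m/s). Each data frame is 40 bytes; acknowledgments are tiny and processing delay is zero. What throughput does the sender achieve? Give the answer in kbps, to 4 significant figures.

25.60 kbps

t_tx = L/R = 320/56000000000 = 5.71429e-09 s.
t_prop = 1300000/208000000 = 0.00625 s; RTT = 0.0125 s.
Cycle = t_tx + RTT = 0.0125 s.
Throughput = L / cycle = 320 / 0.0125 = 25.60 kbps.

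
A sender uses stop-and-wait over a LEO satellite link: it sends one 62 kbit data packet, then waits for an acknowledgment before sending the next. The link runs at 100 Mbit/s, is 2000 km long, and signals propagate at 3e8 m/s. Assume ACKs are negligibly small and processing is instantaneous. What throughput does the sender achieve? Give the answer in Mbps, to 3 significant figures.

4.44 Mbps

t_tx = L/R = 62000/100000000 = 0.00062 s.
t_prop = 2000000/300000000 = 0.00666667 s; RTT = 0.0133333 s.
Cycle = t_tx + RTT = 0.0139533 s.
Throughput = L / cycle = 62000 / 0.0139533 = 4.44 Mbps.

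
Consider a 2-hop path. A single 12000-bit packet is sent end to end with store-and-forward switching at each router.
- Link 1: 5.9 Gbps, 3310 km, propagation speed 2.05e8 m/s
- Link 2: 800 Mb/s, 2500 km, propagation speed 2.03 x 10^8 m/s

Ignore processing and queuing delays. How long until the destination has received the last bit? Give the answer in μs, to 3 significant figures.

28500 μs

Transmission delays (L/R per hop): 2.0339, 15 μs; sum = 17.0339 μs.
Propagation delays (d/s per hop): 16146.3, 12315.3 μs; sum = 28461.6 μs.
End-to-end = 28500 μs.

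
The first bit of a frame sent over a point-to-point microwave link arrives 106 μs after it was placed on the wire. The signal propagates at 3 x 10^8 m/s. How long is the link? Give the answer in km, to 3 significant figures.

31.8 km

d = s × t_prop = 300000000 × 0.000106 = 31.8 km.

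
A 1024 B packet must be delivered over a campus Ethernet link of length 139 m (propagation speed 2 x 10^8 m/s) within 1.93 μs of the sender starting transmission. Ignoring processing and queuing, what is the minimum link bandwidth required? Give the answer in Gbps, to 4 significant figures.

L = 8192 bits.
Propagation delay = 139 / 200000000 = 0.695 μs.
Transmission budget = 1.93 − 0.695 = 1.235 μs.
R ≥ L / t_tx = 8192 bits / 1.235e-06 s = 6.633 Gbps.

6.633 Gbps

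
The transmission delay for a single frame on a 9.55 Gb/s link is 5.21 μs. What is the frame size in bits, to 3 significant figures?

49800 bits

L = R × t_tx = 9550000000 b/s × 5.21e-06 s = 49755.5 bits.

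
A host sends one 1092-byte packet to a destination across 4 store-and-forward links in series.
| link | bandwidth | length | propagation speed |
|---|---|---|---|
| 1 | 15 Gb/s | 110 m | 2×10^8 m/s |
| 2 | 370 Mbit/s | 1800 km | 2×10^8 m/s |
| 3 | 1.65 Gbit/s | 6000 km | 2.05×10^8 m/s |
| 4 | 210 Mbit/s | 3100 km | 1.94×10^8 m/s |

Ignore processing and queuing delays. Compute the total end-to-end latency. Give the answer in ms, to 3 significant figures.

L = 1092 × 8 = 8736 bits.
Transmission delays (L/R per hop): 0.0005824, 0.0236108, 0.00529455, 0.0416 ms; sum = 0.0710878 ms.
Propagation delays (d/s per hop): 0.00055, 9, 29.2683, 15.9794 ms; sum = 54.2482 ms.
End-to-end = 54.3 ms.

54.3 ms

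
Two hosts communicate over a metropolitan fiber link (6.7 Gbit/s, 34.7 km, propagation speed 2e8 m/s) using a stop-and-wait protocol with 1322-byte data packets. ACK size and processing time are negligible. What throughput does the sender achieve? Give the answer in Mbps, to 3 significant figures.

30.3 Mbps

t_tx = L/R = 10576/6700000000 = 1.57851e-06 s.
t_prop = 34700/200000000 = 0.0001735 s; RTT = 0.000347 s.
Cycle = t_tx + RTT = 0.000348579 s.
Throughput = L / cycle = 10576 / 0.000348579 = 30.3 Mbps.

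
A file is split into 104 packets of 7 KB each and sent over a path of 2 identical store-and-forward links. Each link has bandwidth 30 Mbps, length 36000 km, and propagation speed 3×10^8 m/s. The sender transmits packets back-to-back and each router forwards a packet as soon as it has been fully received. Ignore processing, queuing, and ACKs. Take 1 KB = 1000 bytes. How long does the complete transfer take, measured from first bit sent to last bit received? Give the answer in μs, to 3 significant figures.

436000 μs

Per-hop transmission t_tx = L/R = 56000/30000000 = 1866.67 μs.
Per-hop propagation t_prop = 36000000/300000000 = 120000 μs.
Pipeline fill: first packet needs 2·t_tx to clear all hops; remaining 103 packets each add one t_tx.
Total = (2+104-1)·t_tx + 2·t_prop = 105·1866.67 + 2·120000 = 436000 μs.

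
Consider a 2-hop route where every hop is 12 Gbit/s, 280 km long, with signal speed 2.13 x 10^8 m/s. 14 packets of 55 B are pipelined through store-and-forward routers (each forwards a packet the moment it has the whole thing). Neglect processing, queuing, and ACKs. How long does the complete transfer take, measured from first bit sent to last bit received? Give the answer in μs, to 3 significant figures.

2630 μs

Per-hop transmission t_tx = L/R = 440/12000000000 = 0.0366667 μs.
Per-hop propagation t_prop = 280000/213000000 = 1314.55 μs.
Pipeline fill: first packet needs 2·t_tx to clear all hops; remaining 13 packets each add one t_tx.
Total = (2+14-1)·t_tx + 2·t_prop = 15·0.0366667 + 2·1314.55 = 2630 μs.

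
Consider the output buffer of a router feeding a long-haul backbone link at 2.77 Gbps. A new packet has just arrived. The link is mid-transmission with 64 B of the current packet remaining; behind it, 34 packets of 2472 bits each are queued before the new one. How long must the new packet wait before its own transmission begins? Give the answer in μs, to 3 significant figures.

30.5 μs

Each queued packet: L/R = 2472/2770000000 = 0.892419 μs.
34 queued → 30.3422 μs.
Plus remaining 512 bits of current packet: 0.184838 μs.
Queuing delay = 30.5 μs.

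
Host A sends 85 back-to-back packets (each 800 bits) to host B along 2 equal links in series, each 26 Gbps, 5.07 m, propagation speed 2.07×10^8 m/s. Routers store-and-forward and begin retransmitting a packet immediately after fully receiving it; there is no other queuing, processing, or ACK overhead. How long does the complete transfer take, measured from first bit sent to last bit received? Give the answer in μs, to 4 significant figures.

2.695 μs

Per-hop transmission t_tx = L/R = 800/26000000000 = 0.0307692 μs.
Per-hop propagation t_prop = 5.07/2.07e+08 = 0.0244928 μs.
Pipeline fill: first packet needs 2·t_tx to clear all hops; remaining 84 packets each add one t_tx.
Total = (2+85-1)·t_tx + 2·t_prop = 86·0.0307692 + 2·0.0244928 = 2.695 μs.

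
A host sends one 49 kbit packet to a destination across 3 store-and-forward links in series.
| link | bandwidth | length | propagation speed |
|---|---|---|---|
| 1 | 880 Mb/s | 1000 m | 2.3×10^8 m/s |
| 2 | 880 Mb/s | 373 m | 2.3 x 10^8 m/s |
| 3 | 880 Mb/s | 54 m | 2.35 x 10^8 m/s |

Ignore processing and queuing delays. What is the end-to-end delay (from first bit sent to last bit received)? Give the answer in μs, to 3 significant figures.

173 μs

L = 49000 bits.
Transmission delay per hop = L/R = 49000/880000000 = 55.6818 μs; 3 hops → 167.045 μs.
Propagation delays (d/s per hop): 4.34783, 1.62174, 0.229787 μs; sum = 6.19935 μs.
End-to-end = 173 μs.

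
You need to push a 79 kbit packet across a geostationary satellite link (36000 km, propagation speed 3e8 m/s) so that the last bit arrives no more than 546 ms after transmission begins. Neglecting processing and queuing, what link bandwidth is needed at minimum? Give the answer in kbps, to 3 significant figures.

185 kbps

Propagation delay = 36000000 / 300000000 = 120 ms.
Transmission budget = 546 − 120 = 426 ms.
R ≥ L / t_tx = 79000 bits / 0.426 s = 185 kbps.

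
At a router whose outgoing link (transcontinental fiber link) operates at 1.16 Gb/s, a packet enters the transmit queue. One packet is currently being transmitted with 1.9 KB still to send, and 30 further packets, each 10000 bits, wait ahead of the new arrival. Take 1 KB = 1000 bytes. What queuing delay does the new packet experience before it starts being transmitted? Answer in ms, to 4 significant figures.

0.2717 ms

Each queued packet: L/R = 10000/1160000000 = 0.00862069 ms.
30 queued → 0.258621 ms.
Plus remaining 15200 bits of current packet: 0.0131034 ms.
Queuing delay = 0.2717 ms.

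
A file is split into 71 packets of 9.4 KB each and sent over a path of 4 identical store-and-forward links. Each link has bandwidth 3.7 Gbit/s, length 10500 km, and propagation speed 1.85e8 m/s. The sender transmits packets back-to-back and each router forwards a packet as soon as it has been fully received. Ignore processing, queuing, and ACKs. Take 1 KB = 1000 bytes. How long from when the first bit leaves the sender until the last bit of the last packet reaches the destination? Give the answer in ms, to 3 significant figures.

Per-hop transmission t_tx = L/R = 75200/3700000000 = 0.0203243 ms.
Per-hop propagation t_prop = 10500000/185000000 = 56.7568 ms.
Pipeline fill: first packet needs 4·t_tx to clear all hops; remaining 70 packets each add one t_tx.
Total = (4+71-1)·t_tx + 4·t_prop = 74·0.0203243 + 4·56.7568 = 229 ms.

229 ms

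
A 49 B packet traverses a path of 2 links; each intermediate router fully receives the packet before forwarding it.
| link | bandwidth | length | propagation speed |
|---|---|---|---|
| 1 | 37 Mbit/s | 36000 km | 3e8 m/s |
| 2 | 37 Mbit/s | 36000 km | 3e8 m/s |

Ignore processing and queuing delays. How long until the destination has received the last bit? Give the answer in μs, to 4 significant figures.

L = 49 × 8 = 392 bits.
Transmission delay per hop = L/R = 392/37000000 = 10.5946 μs; 2 hops → 21.1892 μs.
Propagation delays (d/s per hop): 120000, 120000 μs; sum = 240000 μs.
End-to-end = 240000 μs.

240000 μs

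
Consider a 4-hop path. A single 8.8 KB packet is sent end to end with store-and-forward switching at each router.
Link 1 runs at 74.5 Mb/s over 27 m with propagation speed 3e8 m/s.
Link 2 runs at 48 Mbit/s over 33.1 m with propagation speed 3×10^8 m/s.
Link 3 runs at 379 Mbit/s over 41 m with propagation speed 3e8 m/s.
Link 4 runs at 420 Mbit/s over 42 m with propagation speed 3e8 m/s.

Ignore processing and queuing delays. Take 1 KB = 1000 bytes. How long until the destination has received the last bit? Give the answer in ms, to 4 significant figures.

2.765 ms

L = 70400 bits.
Transmission delays (L/R per hop): 0.944966, 1.46667, 0.185752, 0.167619 ms; sum = 2.765 ms.
Propagation delays (d/s per hop): 9e-05, 0.000110333, 0.000136667, 0.00014 ms; sum = 0.000477 ms.
End-to-end = 2.765 ms.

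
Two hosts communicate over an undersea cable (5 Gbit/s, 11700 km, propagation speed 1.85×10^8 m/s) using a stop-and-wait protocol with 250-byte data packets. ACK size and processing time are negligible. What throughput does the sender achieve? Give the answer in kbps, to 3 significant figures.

15.8 kbps

t_tx = L/R = 2000/5000000000 = 4e-07 s.
t_prop = 11700000/185000000 = 0.0632432 s; RTT = 0.126486 s.
Cycle = t_tx + RTT = 0.126487 s.
Throughput = L / cycle = 2000 / 0.126487 = 15.8 kbps.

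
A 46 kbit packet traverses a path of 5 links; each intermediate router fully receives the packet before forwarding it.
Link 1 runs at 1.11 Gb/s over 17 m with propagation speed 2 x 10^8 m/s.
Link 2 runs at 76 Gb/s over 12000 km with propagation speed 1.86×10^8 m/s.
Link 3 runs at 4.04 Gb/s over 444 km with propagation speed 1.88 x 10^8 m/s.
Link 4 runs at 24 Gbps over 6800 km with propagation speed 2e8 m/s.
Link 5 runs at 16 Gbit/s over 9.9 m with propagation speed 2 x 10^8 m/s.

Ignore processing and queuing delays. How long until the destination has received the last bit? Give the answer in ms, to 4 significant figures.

L = 46000 bits.
Transmission delays (L/R per hop): 0.0414414, 0.000605263, 0.0113861, 0.00191667, 0.002875 ms; sum = 0.0582245 ms.
Propagation delays (d/s per hop): 8.5e-05, 64.5161, 2.3617, 34, 4.95e-05 ms; sum = 100.878 ms.
End-to-end = 100.9 ms.

100.9 ms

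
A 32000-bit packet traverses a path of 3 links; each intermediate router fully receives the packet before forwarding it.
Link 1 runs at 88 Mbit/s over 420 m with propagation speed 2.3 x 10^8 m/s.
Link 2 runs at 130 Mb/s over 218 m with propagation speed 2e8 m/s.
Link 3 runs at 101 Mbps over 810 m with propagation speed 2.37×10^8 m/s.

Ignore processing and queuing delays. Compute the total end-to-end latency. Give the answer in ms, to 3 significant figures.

0.933 ms

Transmission delays (L/R per hop): 0.363636, 0.246154, 0.316832 ms; sum = 0.926622 ms.
Propagation delays (d/s per hop): 0.00182609, 0.00109, 0.00341772 ms; sum = 0.00633381 ms.
End-to-end = 0.933 ms.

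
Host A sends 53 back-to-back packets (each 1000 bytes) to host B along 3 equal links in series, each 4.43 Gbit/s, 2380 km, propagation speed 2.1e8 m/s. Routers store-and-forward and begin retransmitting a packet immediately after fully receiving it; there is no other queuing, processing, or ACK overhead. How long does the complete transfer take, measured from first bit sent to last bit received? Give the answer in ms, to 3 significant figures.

34.1 ms

Per-hop transmission t_tx = L/R = 8000/4430000000 = 0.00180587 ms.
Per-hop propagation t_prop = 2380000/210000000 = 11.3333 ms.
Pipeline fill: first packet needs 3·t_tx to clear all hops; remaining 52 packets each add one t_tx.
Total = (3+53-1)·t_tx + 3·t_prop = 55·0.00180587 + 3·11.3333 = 34.1 ms.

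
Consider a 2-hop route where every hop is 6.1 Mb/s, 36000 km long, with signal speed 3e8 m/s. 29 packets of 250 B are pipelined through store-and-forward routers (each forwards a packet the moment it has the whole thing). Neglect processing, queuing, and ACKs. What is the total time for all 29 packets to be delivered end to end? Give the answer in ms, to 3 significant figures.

Per-hop transmission t_tx = L/R = 2000/6100000 = 0.327869 ms.
Per-hop propagation t_prop = 36000000/300000000 = 120 ms.
Pipeline fill: first packet needs 2·t_tx to clear all hops; remaining 28 packets each add one t_tx.
Total = (2+29-1)·t_tx + 2·t_prop = 30·0.327869 + 2·120 = 250 ms.

250 ms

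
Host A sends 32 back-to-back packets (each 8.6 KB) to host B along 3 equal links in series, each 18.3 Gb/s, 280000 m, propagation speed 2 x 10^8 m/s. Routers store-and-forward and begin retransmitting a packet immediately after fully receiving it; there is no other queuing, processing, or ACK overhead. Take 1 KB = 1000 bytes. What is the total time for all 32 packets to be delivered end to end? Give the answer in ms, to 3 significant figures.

4.33 ms

Per-hop transmission t_tx = L/R = 68800/18300000000 = 0.00375956 ms.
Per-hop propagation t_prop = 280000/200000000 = 1.4 ms.
Pipeline fill: first packet needs 3·t_tx to clear all hops; remaining 31 packets each add one t_tx.
Total = (3+32-1)·t_tx + 3·t_prop = 34·0.00375956 + 3·1.4 = 4.33 ms.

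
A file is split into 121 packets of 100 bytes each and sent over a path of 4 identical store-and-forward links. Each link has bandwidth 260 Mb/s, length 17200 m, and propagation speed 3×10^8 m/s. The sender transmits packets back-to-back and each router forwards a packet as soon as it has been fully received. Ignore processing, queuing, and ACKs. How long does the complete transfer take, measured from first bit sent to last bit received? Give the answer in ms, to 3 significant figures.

0.611 ms

Per-hop transmission t_tx = L/R = 800/260000000 = 0.00307692 ms.
Per-hop propagation t_prop = 17200/300000000 = 0.0573333 ms.
Pipeline fill: first packet needs 4·t_tx to clear all hops; remaining 120 packets each add one t_tx.
Total = (4+121-1)·t_tx + 4·t_prop = 124·0.00307692 + 4·0.0573333 = 0.611 ms.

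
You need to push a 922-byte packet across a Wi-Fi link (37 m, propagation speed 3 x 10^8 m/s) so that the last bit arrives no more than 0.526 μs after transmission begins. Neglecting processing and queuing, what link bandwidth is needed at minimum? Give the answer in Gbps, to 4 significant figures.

L = 7376 bits.
Propagation delay = 37 / 300000000 = 0.123333 μs.
Transmission budget = 0.526 − 0.123333 = 0.402667 μs.
R ≥ L / t_tx = 7376 bits / 4.02667e-07 s = 18.32 Gbps.

18.32 Gbps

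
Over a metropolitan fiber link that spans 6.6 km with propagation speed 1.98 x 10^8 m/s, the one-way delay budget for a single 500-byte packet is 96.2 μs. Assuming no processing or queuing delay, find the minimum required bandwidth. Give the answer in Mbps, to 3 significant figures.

L = 4000 bits.
Propagation delay = 6600 / 198000000 = 33.3333 μs.
Transmission budget = 96.2 − 33.3333 = 62.8667 μs.
R ≥ L / t_tx = 4000 bits / 6.28667e-05 s = 63.6 Mbps.

63.6 Mbps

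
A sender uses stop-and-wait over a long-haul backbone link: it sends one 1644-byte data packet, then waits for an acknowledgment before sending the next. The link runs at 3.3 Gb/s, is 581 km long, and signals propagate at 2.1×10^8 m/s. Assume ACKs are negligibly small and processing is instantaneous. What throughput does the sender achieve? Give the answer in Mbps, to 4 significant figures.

2.375 Mbps

t_tx = L/R = 13152/3300000000 = 3.98545e-06 s.
t_prop = 581000/210000000 = 0.00276667 s; RTT = 0.00553333 s.
Cycle = t_tx + RTT = 0.00553732 s.
Throughput = L / cycle = 13152 / 0.00553732 = 2.375 Mbps.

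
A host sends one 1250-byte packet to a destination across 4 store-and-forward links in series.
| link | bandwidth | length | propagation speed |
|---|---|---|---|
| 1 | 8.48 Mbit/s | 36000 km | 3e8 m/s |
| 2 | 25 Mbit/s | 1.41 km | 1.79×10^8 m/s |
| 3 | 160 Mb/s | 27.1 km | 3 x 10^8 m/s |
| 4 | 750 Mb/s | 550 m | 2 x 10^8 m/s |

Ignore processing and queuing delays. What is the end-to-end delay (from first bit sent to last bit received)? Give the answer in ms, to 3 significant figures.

L = 1250 × 8 = 10000 bits.
Transmission delays (L/R per hop): 1.17925, 0.4, 0.0625, 0.0133333 ms; sum = 1.65508 ms.
Propagation delays (d/s per hop): 120, 0.00787709, 0.0903333, 0.00275 ms; sum = 120.101 ms.
End-to-end = 122 ms.

122 ms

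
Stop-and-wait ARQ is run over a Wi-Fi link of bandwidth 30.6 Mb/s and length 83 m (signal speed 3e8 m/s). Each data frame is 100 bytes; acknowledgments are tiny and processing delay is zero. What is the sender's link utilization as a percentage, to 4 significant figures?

t_tx = L/R = 800/30600000 = 2.61438e-05 s.
t_prop = 83/300000000 = 2.76667e-07 s; RTT = 5.53333e-07 s.
Cycle = t_tx + RTT = 2.66971e-05 s.
Utilization = t_tx / cycle = 2.61438e-05/2.66971e-05 = 97.93 %.

97.93 %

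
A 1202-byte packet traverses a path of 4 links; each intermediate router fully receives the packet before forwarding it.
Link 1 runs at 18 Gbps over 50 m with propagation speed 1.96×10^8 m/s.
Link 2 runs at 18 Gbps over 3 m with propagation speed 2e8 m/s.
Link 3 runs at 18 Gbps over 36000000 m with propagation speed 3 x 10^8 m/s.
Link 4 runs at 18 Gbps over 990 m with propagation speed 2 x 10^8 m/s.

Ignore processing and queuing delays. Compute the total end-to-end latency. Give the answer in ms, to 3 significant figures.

120 ms

L = 1202 × 8 = 9616 bits.
Transmission delay per hop = L/R = 9616/18000000000 = 0.000534222 ms; 4 hops → 0.00213689 ms.
Propagation delays (d/s per hop): 0.000255102, 1.5e-05, 120, 0.00495 ms; sum = 120.005 ms.
End-to-end = 120 ms.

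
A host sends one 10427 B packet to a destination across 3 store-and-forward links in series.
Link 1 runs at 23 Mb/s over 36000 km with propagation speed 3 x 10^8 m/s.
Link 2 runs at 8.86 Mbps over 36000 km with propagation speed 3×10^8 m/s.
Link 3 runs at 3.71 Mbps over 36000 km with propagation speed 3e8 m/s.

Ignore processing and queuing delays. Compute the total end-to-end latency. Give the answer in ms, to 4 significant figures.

395.5 ms

L = 10427 × 8 = 83416 bits.
Transmission delays (L/R per hop): 3.62678, 9.4149, 22.4841 ms; sum = 35.5258 ms.
Propagation delays (d/s per hop): 120, 120, 120 ms; sum = 360 ms.
End-to-end = 395.5 ms.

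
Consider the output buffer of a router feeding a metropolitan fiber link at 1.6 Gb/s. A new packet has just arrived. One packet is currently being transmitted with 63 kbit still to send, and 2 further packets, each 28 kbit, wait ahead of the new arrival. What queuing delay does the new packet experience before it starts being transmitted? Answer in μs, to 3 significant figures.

74.4 μs

Each queued packet: L/R = 28000/1600000000 = 17.5 μs.
2 queued → 35 μs.
Plus remaining 63000 bits of current packet: 39.375 μs.
Queuing delay = 74.4 μs.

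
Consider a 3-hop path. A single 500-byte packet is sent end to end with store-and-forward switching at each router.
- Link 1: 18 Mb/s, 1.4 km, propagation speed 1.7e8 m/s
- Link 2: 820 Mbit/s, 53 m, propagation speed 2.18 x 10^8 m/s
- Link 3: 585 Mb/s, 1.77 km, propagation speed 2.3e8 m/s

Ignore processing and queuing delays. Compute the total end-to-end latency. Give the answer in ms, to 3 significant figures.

L = 500 × 8 = 4000 bits.
Transmission delays (L/R per hop): 0.222222, 0.00487805, 0.00683761 ms; sum = 0.233938 ms.
Propagation delays (d/s per hop): 0.00823529, 0.000243119, 0.00769565 ms; sum = 0.0161741 ms.
End-to-end = 0.250 ms.

0.250 ms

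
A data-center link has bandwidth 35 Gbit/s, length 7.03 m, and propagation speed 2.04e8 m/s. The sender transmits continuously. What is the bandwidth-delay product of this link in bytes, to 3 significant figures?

Propagation delay = 7.03 / 204000000 = 3.44608e-08 s.
BDP = R × t_prop = 35000000000 × 3.44608e-08 = 1206.13 bits.
In bytes: 1206.13/8 = 151 bytes.

151 bytes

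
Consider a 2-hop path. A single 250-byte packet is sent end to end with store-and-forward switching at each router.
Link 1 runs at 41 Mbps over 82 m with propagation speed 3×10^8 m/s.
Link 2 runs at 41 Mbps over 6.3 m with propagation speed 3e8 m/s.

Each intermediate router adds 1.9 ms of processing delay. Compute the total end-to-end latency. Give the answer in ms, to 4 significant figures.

L = 250 × 8 = 2000 bits.
Transmission delay per hop = L/R = 2000/41000000 = 0.0487805 ms; 2 hops → 0.097561 ms.
Propagation delays (d/s per hop): 0.000273333, 2.1e-05 ms; sum = 0.000294333 ms.
Processing at 1 router(s): 1 × 1.9 ms = 1.9 ms.
End-to-end = 1.998 ms.

1.998 ms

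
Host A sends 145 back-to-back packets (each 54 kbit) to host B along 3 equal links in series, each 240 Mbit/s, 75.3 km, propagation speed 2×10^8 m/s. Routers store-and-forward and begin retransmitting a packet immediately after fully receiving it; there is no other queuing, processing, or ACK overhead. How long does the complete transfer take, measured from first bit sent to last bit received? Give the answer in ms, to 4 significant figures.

Per-hop transmission t_tx = L/R = 54000/240000000 = 0.225 ms.
Per-hop propagation t_prop = 75300/200000000 = 0.3765 ms.
Pipeline fill: first packet needs 3·t_tx to clear all hops; remaining 144 packets each add one t_tx.
Total = (3+145-1)·t_tx + 3·t_prop = 147·0.225 + 3·0.3765 = 34.20 ms.

34.20 ms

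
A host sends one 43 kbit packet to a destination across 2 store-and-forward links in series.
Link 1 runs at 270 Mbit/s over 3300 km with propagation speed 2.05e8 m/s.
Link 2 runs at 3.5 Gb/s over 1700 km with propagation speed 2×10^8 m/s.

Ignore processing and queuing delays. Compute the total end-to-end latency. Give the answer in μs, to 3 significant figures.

24800 μs

L = 43000 bits.
Transmission delays (L/R per hop): 159.259, 12.2857 μs; sum = 171.545 μs.
Propagation delays (d/s per hop): 16097.6, 8500 μs; sum = 24597.6 μs.
End-to-end = 24800 μs.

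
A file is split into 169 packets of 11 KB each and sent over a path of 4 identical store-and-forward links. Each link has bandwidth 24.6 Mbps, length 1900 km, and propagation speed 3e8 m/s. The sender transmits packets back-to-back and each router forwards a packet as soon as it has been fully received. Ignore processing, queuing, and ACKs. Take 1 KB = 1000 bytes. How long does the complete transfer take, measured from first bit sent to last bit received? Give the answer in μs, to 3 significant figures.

641000 μs

Per-hop transmission t_tx = L/R = 88000/24600000 = 3577.24 μs.
Per-hop propagation t_prop = 1900000/300000000 = 6333.33 μs.
Pipeline fill: first packet needs 4·t_tx to clear all hops; remaining 168 packets each add one t_tx.
Total = (4+169-1)·t_tx + 4·t_prop = 172·3577.24 + 4·6333.33 = 641000 μs.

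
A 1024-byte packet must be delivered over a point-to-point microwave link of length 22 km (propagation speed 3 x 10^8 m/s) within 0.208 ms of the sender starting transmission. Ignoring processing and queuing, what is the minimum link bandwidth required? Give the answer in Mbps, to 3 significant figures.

L = 8192 bits.
Propagation delay = 22000 / 300000000 = 0.0733333 ms.
Transmission budget = 0.208 − 0.0733333 = 0.134667 ms.
R ≥ L / t_tx = 8192 bits / 0.000134667 s = 60.8 Mbps.

60.8 Mbps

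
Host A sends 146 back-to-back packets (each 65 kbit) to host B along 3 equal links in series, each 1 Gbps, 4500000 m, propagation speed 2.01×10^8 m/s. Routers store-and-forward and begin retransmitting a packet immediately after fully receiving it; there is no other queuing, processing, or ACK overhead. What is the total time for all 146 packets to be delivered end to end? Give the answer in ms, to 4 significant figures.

76.78 ms

Per-hop transmission t_tx = L/R = 65000/1000000000 = 0.065 ms.
Per-hop propagation t_prop = 4500000/2.01e+08 = 22.3881 ms.
Pipeline fill: first packet needs 3·t_tx to clear all hops; remaining 145 packets each add one t_tx.
Total = (3+146-1)·t_tx + 3·t_prop = 148·0.065 + 3·22.3881 = 76.78 ms.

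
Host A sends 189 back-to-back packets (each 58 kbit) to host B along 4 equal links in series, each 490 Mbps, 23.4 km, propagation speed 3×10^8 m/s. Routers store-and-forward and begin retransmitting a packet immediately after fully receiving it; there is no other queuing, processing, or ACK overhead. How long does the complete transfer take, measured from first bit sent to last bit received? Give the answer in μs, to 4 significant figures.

23040 μs

Per-hop transmission t_tx = L/R = 58000/490000000 = 118.367 μs.
Per-hop propagation t_prop = 23400/300000000 = 78 μs.
Pipeline fill: first packet needs 4·t_tx to clear all hops; remaining 188 packets each add one t_tx.
Total = (4+189-1)·t_tx + 4·t_prop = 192·118.367 + 4·78 = 23040 μs.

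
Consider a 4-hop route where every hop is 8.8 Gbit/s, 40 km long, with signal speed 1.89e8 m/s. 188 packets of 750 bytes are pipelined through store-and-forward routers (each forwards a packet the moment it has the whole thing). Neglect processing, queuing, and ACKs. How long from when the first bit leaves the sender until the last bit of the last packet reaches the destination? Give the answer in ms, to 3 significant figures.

0.977 ms

Per-hop transmission t_tx = L/R = 6000/8800000000 = 0.000681818 ms.
Per-hop propagation t_prop = 40000/189000000 = 0.21164 ms.
Pipeline fill: first packet needs 4·t_tx to clear all hops; remaining 187 packets each add one t_tx.
Total = (4+188-1)·t_tx + 4·t_prop = 191·0.000681818 + 4·0.21164 = 0.977 ms.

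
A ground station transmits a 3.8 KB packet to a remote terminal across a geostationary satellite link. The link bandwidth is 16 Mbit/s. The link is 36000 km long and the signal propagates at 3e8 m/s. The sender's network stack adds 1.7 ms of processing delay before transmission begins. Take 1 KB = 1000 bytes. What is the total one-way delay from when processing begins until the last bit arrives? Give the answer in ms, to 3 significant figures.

124 ms

L = 30400 bits.
Transmission delay = L/R = 30400 / 16000000 = 1.9 ms.
Propagation delay = d/s = 36000000 m / 300000000 m/s = 120 ms.
Plus processing delay 1.7 ms = 1.7 ms.
Total = 124 ms.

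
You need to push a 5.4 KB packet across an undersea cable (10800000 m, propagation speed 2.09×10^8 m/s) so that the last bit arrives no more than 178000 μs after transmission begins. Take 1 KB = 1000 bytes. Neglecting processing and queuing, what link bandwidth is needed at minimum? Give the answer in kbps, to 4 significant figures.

342.0 kbps

L = 43200 bits.
Propagation delay = 10800000 / 209000000 = 51674.6 μs.
Transmission budget = 178000 − 51674.6 = 126325 μs.
R ≥ L / t_tx = 43200 bits / 0.126325 s = 342.0 kbps.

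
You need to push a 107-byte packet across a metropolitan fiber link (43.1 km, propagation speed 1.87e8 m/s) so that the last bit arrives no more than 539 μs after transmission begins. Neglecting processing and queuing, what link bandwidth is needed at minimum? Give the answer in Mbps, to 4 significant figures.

2.775 Mbps

L = 856 bits.
Propagation delay = 43100 / 187000000 = 230.481 μs.
Transmission budget = 539 − 230.481 = 308.519 μs.
R ≥ L / t_tx = 856 bits / 0.000308519 s = 2.775 Mbps.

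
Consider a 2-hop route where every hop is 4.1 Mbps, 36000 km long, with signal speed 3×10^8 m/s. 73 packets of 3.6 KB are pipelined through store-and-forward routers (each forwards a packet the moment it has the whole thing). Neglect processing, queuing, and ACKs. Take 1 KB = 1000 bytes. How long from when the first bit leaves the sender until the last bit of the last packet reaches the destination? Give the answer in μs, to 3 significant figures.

760000 μs

Per-hop transmission t_tx = L/R = 28800/4.1e+06 = 7024.39 μs.
Per-hop propagation t_prop = 36000000/300000000 = 120000 μs.
Pipeline fill: first packet needs 2·t_tx to clear all hops; remaining 72 packets each add one t_tx.
Total = (2+73-1)·t_tx + 2·t_prop = 74·7024.39 + 2·120000 = 760000 μs.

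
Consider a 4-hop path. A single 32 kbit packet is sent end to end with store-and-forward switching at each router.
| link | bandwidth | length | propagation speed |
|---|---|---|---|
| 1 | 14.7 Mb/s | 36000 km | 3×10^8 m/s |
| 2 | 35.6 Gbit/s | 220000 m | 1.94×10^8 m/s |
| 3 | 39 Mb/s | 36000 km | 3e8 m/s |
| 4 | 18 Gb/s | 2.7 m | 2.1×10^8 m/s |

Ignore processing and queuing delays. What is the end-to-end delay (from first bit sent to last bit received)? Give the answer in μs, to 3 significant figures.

L = 32000 bits.
Transmission delays (L/R per hop): 2176.87, 0.898876, 820.513, 1.77778 μs; sum = 3000.06 μs.
Propagation delays (d/s per hop): 120000, 1134.02, 120000, 0.0128571 μs; sum = 241134 μs.
End-to-end = 244000 μs.

244000 μs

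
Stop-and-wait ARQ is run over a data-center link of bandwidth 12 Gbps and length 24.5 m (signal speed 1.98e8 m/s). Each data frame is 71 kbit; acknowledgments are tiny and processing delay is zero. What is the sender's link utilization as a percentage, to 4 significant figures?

95.99 %

t_tx = L/R = 71000/12000000000 = 5.91667e-06 s.
t_prop = 24.5/198000000 = 1.23737e-07 s; RTT = 2.47475e-07 s.
Cycle = t_tx + RTT = 6.16414e-06 s.
Utilization = t_tx / cycle = 5.91667e-06/6.16414e-06 = 95.99 %.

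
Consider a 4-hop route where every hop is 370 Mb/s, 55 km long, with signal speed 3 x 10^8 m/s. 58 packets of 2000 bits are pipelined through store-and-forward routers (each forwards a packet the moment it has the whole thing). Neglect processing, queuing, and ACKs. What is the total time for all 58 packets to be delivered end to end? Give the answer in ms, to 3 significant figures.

Per-hop transmission t_tx = L/R = 2000/370000000 = 0.00540541 ms.
Per-hop propagation t_prop = 55000/300000000 = 0.183333 ms.
Pipeline fill: first packet needs 4·t_tx to clear all hops; remaining 57 packets each add one t_tx.
Total = (4+58-1)·t_tx + 4·t_prop = 61·0.00540541 + 4·0.183333 = 1.06 ms.

1.06 ms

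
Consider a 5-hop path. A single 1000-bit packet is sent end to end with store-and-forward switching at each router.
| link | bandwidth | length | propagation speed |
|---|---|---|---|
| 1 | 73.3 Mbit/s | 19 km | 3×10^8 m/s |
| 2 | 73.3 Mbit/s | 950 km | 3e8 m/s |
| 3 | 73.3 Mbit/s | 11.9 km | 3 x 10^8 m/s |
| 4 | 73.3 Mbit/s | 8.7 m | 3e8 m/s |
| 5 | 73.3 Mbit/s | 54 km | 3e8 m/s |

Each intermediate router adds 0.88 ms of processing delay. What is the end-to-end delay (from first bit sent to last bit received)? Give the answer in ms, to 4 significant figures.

Transmission delay per hop = L/R = 1000/73300000 = 0.0136426 ms; 5 hops → 0.0682128 ms.
Propagation delays (d/s per hop): 0.0633333, 3.16667, 0.0396667, 2.9e-05, 0.18 ms; sum = 3.4497 ms.
Processing at 4 router(s): 4 × 0.88 ms = 3.52 ms.
End-to-end = 7.038 ms.

7.038 ms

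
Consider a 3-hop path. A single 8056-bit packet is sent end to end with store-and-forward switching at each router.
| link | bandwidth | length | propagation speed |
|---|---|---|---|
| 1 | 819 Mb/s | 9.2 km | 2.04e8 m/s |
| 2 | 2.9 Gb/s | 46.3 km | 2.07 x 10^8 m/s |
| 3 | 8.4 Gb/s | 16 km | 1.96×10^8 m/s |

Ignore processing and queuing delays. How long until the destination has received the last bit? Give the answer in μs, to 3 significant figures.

Transmission delays (L/R per hop): 9.83639, 2.77793, 0.959048 μs; sum = 13.5734 μs.
Propagation delays (d/s per hop): 45.098, 223.671, 81.6327 μs; sum = 350.402 μs.
End-to-end = 364 μs.

364 μs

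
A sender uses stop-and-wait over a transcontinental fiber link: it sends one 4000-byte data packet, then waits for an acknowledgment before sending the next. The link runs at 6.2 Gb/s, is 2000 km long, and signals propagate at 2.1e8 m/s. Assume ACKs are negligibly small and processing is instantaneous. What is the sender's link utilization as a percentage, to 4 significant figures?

t_tx = L/R = 32000/6200000000 = 5.16129e-06 s.
t_prop = 2000000/210000000 = 0.00952381 s; RTT = 0.0190476 s.
Cycle = t_tx + RTT = 0.0190528 s.
Utilization = t_tx / cycle = 5.16129e-06/0.0190528 = 0.02709 %.

0.02709 %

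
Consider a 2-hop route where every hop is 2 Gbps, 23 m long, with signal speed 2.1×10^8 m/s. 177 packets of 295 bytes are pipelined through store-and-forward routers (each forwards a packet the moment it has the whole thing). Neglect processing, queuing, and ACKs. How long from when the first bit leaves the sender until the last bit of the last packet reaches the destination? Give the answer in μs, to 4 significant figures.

Per-hop transmission t_tx = L/R = 2360/2000000000 = 1.18 μs.
Per-hop propagation t_prop = 23/210000000 = 0.109524 μs.
Pipeline fill: first packet needs 2·t_tx to clear all hops; remaining 176 packets each add one t_tx.
Total = (2+177-1)·t_tx + 2·t_prop = 178·1.18 + 2·0.109524 = 210.3 μs.

210.3 μs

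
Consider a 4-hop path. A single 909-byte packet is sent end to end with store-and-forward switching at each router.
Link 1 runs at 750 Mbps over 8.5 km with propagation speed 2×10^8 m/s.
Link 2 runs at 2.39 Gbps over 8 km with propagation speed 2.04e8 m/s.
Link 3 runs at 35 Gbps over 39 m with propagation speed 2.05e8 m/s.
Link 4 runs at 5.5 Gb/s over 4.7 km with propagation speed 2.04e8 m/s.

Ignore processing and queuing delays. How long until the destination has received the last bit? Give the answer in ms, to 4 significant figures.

L = 909 × 8 = 7272 bits.
Transmission delays (L/R per hop): 0.009696, 0.00304268, 0.000207771, 0.00132218 ms; sum = 0.0142686 ms.
Propagation delays (d/s per hop): 0.0425, 0.0392157, 0.000190244, 0.0230392 ms; sum = 0.104945 ms.
End-to-end = 0.1192 ms.

0.1192 ms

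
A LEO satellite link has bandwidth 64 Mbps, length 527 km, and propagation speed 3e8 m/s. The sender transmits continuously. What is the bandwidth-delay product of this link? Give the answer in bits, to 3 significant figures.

Propagation delay = 527000 / 300000000 = 0.00175667 s.
BDP = R × t_prop = 64000000 × 0.00175667 = 112427 bits.

112000 bits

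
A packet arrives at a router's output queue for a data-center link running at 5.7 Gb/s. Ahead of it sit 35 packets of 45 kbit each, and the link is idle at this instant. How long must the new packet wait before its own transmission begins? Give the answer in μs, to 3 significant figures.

276 μs

Each queued packet: L/R = 45000/5700000000 = 7.89474 μs.
35 queued → 276.316 μs.
Queuing delay = 276 μs.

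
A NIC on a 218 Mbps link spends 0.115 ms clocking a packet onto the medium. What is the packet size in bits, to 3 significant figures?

L = R × t_tx = 218000000 b/s × 0.000115 s = 25070 bits.

25100 bits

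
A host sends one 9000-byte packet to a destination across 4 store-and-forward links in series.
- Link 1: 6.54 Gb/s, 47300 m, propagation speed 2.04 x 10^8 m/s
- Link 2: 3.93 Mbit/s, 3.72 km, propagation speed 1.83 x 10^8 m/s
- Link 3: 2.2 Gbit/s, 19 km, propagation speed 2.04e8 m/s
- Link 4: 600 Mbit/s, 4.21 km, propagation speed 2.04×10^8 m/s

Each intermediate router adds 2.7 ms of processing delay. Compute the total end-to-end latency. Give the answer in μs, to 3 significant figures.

L = 9000 × 8 = 72000 bits.
Transmission delays (L/R per hop): 11.0092, 18320.6, 32.7273, 120 μs; sum = 18484.3 μs.
Propagation delays (d/s per hop): 231.863, 20.3279, 93.1373, 20.6373 μs; sum = 365.965 μs.
Processing at 3 router(s): 3 × 2.7 ms = 8100 μs.
End-to-end = 27000 μs.

27000 μs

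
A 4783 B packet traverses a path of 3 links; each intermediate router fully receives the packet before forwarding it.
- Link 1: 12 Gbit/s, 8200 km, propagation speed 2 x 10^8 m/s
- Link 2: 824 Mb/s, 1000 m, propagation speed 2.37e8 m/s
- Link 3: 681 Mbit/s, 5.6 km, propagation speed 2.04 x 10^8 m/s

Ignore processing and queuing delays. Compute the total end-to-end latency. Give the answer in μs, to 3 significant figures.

L = 4783 × 8 = 38264 bits.
Transmission delays (L/R per hop): 3.18867, 46.4369, 56.188 μs; sum = 105.814 μs.
Propagation delays (d/s per hop): 41000, 4.21941, 27.451 μs; sum = 41031.7 μs.
End-to-end = 41100 μs.

41100 μs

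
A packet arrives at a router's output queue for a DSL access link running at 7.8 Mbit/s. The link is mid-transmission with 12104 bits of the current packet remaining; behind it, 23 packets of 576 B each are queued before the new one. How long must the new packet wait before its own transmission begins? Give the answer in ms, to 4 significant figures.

Each queued packet: L/R = 4608/7800000 = 0.590769 ms.
23 queued → 13.5877 ms.
Plus remaining 12104 bits of current packet: 1.55179 ms.
Queuing delay = 15.14 ms.

15.14 ms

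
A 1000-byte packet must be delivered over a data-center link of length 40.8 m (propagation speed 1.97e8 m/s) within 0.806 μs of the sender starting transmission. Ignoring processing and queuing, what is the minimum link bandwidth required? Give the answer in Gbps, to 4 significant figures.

L = 8000 bits.
Propagation delay = 40.8 / 197000000 = 0.207107 μs.
Transmission budget = 0.806 − 0.207107 = 0.598893 μs.
R ≥ L / t_tx = 8000 bits / 5.98893e-07 s = 13.36 Gbps.

13.36 Gbps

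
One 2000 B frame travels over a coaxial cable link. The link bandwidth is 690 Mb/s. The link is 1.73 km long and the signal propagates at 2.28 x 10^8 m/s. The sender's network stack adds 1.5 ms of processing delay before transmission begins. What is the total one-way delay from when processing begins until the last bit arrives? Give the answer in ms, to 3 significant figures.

1.53 ms

L = 2000 × 8 = 16000 bits.
Transmission delay = L/R = 16000 / 690000000 = 0.0231884 ms.
Propagation delay = d/s = 1730 m / 2.28e+08 m/s = 0.00758772 ms.
Plus processing delay 1.5 ms = 1.5 ms.
Total = 1.53 ms.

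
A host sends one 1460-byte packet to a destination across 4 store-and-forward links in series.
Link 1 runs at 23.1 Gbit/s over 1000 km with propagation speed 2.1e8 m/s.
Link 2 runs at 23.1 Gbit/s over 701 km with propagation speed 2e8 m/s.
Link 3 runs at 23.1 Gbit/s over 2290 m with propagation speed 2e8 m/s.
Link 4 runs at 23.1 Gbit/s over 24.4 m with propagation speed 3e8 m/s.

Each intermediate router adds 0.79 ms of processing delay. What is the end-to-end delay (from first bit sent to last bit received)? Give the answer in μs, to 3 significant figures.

10700 μs

L = 1460 × 8 = 11680 bits.
Transmission delay per hop = L/R = 11680/23100000000 = 0.505628 μs; 4 hops → 2.02251 μs.
Propagation delays (d/s per hop): 4761.9, 3505, 11.45, 0.0813333 μs; sum = 8278.44 μs.
Processing at 3 router(s): 3 × 0.79 ms = 2370 μs.
End-to-end = 10700 μs.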